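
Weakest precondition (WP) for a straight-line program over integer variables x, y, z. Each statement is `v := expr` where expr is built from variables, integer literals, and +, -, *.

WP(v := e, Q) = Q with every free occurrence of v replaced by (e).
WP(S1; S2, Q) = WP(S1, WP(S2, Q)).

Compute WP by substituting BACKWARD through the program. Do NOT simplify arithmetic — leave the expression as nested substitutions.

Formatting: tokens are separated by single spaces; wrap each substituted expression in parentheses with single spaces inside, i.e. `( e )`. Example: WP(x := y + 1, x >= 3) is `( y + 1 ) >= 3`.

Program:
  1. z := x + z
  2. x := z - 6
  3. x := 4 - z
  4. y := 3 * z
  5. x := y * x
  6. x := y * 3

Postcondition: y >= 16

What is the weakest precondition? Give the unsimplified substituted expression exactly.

post: y >= 16
stmt 6: x := y * 3  -- replace 0 occurrence(s) of x with (y * 3)
  => y >= 16
stmt 5: x := y * x  -- replace 0 occurrence(s) of x with (y * x)
  => y >= 16
stmt 4: y := 3 * z  -- replace 1 occurrence(s) of y with (3 * z)
  => ( 3 * z ) >= 16
stmt 3: x := 4 - z  -- replace 0 occurrence(s) of x with (4 - z)
  => ( 3 * z ) >= 16
stmt 2: x := z - 6  -- replace 0 occurrence(s) of x with (z - 6)
  => ( 3 * z ) >= 16
stmt 1: z := x + z  -- replace 1 occurrence(s) of z with (x + z)
  => ( 3 * ( x + z ) ) >= 16

Answer: ( 3 * ( x + z ) ) >= 16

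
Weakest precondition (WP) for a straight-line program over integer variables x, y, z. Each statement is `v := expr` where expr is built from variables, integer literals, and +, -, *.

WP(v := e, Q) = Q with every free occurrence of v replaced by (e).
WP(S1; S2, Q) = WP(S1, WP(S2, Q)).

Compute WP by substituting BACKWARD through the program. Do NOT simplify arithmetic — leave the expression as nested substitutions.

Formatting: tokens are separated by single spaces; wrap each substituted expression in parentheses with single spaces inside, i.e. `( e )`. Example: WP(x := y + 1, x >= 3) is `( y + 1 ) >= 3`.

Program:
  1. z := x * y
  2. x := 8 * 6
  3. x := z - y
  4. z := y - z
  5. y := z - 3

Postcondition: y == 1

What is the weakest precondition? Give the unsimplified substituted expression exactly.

Answer: ( ( y - ( x * y ) ) - 3 ) == 1

Derivation:
post: y == 1
stmt 5: y := z - 3  -- replace 1 occurrence(s) of y with (z - 3)
  => ( z - 3 ) == 1
stmt 4: z := y - z  -- replace 1 occurrence(s) of z with (y - z)
  => ( ( y - z ) - 3 ) == 1
stmt 3: x := z - y  -- replace 0 occurrence(s) of x with (z - y)
  => ( ( y - z ) - 3 ) == 1
stmt 2: x := 8 * 6  -- replace 0 occurrence(s) of x with (8 * 6)
  => ( ( y - z ) - 3 ) == 1
stmt 1: z := x * y  -- replace 1 occurrence(s) of z with (x * y)
  => ( ( y - ( x * y ) ) - 3 ) == 1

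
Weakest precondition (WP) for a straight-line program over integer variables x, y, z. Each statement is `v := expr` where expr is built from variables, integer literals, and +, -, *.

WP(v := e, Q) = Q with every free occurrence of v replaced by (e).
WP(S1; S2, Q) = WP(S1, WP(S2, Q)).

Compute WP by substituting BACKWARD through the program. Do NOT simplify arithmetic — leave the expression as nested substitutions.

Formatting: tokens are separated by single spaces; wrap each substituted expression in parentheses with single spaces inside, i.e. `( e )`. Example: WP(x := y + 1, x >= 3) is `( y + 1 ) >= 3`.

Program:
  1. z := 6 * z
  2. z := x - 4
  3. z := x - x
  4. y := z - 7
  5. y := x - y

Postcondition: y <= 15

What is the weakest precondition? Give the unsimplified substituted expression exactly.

Answer: ( x - ( ( x - x ) - 7 ) ) <= 15

Derivation:
post: y <= 15
stmt 5: y := x - y  -- replace 1 occurrence(s) of y with (x - y)
  => ( x - y ) <= 15
stmt 4: y := z - 7  -- replace 1 occurrence(s) of y with (z - 7)
  => ( x - ( z - 7 ) ) <= 15
stmt 3: z := x - x  -- replace 1 occurrence(s) of z with (x - x)
  => ( x - ( ( x - x ) - 7 ) ) <= 15
stmt 2: z := x - 4  -- replace 0 occurrence(s) of z with (x - 4)
  => ( x - ( ( x - x ) - 7 ) ) <= 15
stmt 1: z := 6 * z  -- replace 0 occurrence(s) of z with (6 * z)
  => ( x - ( ( x - x ) - 7 ) ) <= 15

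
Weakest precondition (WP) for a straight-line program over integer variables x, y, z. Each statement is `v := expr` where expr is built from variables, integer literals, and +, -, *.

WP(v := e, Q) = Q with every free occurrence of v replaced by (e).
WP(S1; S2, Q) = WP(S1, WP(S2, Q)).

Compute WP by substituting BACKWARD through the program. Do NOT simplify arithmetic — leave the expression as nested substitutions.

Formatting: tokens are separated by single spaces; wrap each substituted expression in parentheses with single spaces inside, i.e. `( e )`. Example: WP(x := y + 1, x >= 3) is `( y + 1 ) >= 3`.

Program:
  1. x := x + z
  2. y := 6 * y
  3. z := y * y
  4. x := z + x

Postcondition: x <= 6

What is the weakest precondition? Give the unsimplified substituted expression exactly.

Answer: ( ( ( 6 * y ) * ( 6 * y ) ) + ( x + z ) ) <= 6

Derivation:
post: x <= 6
stmt 4: x := z + x  -- replace 1 occurrence(s) of x with (z + x)
  => ( z + x ) <= 6
stmt 3: z := y * y  -- replace 1 occurrence(s) of z with (y * y)
  => ( ( y * y ) + x ) <= 6
stmt 2: y := 6 * y  -- replace 2 occurrence(s) of y with (6 * y)
  => ( ( ( 6 * y ) * ( 6 * y ) ) + x ) <= 6
stmt 1: x := x + z  -- replace 1 occurrence(s) of x with (x + z)
  => ( ( ( 6 * y ) * ( 6 * y ) ) + ( x + z ) ) <= 6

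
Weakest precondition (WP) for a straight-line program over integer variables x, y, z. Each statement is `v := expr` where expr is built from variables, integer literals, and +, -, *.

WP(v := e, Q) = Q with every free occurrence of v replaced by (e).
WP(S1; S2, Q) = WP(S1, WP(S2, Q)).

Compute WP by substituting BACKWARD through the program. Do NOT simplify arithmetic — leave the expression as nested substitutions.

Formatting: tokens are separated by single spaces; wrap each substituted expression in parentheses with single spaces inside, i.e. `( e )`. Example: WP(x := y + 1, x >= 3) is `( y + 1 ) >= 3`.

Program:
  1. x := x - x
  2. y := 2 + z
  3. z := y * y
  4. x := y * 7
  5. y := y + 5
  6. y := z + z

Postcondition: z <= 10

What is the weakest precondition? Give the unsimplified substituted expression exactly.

post: z <= 10
stmt 6: y := z + z  -- replace 0 occurrence(s) of y with (z + z)
  => z <= 10
stmt 5: y := y + 5  -- replace 0 occurrence(s) of y with (y + 5)
  => z <= 10
stmt 4: x := y * 7  -- replace 0 occurrence(s) of x with (y * 7)
  => z <= 10
stmt 3: z := y * y  -- replace 1 occurrence(s) of z with (y * y)
  => ( y * y ) <= 10
stmt 2: y := 2 + z  -- replace 2 occurrence(s) of y with (2 + z)
  => ( ( 2 + z ) * ( 2 + z ) ) <= 10
stmt 1: x := x - x  -- replace 0 occurrence(s) of x with (x - x)
  => ( ( 2 + z ) * ( 2 + z ) ) <= 10

Answer: ( ( 2 + z ) * ( 2 + z ) ) <= 10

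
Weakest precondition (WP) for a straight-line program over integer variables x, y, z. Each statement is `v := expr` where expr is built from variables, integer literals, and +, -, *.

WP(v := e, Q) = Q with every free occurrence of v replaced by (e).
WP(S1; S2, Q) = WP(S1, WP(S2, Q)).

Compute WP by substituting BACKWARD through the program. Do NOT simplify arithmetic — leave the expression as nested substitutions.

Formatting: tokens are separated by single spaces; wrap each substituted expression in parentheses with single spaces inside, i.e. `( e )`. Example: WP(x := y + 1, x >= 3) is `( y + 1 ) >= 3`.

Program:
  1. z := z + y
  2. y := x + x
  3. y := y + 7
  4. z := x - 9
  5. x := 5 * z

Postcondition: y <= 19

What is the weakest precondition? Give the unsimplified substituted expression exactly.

post: y <= 19
stmt 5: x := 5 * z  -- replace 0 occurrence(s) of x with (5 * z)
  => y <= 19
stmt 4: z := x - 9  -- replace 0 occurrence(s) of z with (x - 9)
  => y <= 19
stmt 3: y := y + 7  -- replace 1 occurrence(s) of y with (y + 7)
  => ( y + 7 ) <= 19
stmt 2: y := x + x  -- replace 1 occurrence(s) of y with (x + x)
  => ( ( x + x ) + 7 ) <= 19
stmt 1: z := z + y  -- replace 0 occurrence(s) of z with (z + y)
  => ( ( x + x ) + 7 ) <= 19

Answer: ( ( x + x ) + 7 ) <= 19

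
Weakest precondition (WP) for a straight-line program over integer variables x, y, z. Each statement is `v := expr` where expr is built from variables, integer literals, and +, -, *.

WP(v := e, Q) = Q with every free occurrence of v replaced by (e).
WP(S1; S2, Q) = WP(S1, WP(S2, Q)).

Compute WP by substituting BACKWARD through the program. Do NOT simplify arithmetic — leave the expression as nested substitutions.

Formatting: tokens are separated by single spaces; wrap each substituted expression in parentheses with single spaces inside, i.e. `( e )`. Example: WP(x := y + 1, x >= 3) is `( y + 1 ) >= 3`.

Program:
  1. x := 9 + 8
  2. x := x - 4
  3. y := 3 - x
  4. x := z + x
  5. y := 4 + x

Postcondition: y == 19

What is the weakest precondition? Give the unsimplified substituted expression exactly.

Answer: ( 4 + ( z + ( ( 9 + 8 ) - 4 ) ) ) == 19

Derivation:
post: y == 19
stmt 5: y := 4 + x  -- replace 1 occurrence(s) of y with (4 + x)
  => ( 4 + x ) == 19
stmt 4: x := z + x  -- replace 1 occurrence(s) of x with (z + x)
  => ( 4 + ( z + x ) ) == 19
stmt 3: y := 3 - x  -- replace 0 occurrence(s) of y with (3 - x)
  => ( 4 + ( z + x ) ) == 19
stmt 2: x := x - 4  -- replace 1 occurrence(s) of x with (x - 4)
  => ( 4 + ( z + ( x - 4 ) ) ) == 19
stmt 1: x := 9 + 8  -- replace 1 occurrence(s) of x with (9 + 8)
  => ( 4 + ( z + ( ( 9 + 8 ) - 4 ) ) ) == 19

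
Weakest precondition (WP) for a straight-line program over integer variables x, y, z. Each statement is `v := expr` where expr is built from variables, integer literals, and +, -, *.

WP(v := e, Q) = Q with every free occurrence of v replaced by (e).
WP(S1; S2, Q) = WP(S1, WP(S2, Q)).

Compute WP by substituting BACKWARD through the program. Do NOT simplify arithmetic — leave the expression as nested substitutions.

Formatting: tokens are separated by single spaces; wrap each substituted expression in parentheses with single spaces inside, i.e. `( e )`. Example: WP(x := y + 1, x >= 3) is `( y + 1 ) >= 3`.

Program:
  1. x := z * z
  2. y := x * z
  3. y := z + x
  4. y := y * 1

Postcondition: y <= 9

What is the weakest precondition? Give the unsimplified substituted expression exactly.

post: y <= 9
stmt 4: y := y * 1  -- replace 1 occurrence(s) of y with (y * 1)
  => ( y * 1 ) <= 9
stmt 3: y := z + x  -- replace 1 occurrence(s) of y with (z + x)
  => ( ( z + x ) * 1 ) <= 9
stmt 2: y := x * z  -- replace 0 occurrence(s) of y with (x * z)
  => ( ( z + x ) * 1 ) <= 9
stmt 1: x := z * z  -- replace 1 occurrence(s) of x with (z * z)
  => ( ( z + ( z * z ) ) * 1 ) <= 9

Answer: ( ( z + ( z * z ) ) * 1 ) <= 9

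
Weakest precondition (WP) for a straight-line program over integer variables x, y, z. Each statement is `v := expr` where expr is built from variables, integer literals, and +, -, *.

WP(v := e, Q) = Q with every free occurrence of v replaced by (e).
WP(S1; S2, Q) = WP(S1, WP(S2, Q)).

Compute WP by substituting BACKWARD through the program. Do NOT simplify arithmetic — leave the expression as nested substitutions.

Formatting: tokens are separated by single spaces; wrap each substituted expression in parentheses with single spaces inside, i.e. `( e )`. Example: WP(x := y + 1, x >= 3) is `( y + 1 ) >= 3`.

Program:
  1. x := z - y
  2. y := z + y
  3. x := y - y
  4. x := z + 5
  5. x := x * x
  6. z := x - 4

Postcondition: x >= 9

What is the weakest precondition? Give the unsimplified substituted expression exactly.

post: x >= 9
stmt 6: z := x - 4  -- replace 0 occurrence(s) of z with (x - 4)
  => x >= 9
stmt 5: x := x * x  -- replace 1 occurrence(s) of x with (x * x)
  => ( x * x ) >= 9
stmt 4: x := z + 5  -- replace 2 occurrence(s) of x with (z + 5)
  => ( ( z + 5 ) * ( z + 5 ) ) >= 9
stmt 3: x := y - y  -- replace 0 occurrence(s) of x with (y - y)
  => ( ( z + 5 ) * ( z + 5 ) ) >= 9
stmt 2: y := z + y  -- replace 0 occurrence(s) of y with (z + y)
  => ( ( z + 5 ) * ( z + 5 ) ) >= 9
stmt 1: x := z - y  -- replace 0 occurrence(s) of x with (z - y)
  => ( ( z + 5 ) * ( z + 5 ) ) >= 9

Answer: ( ( z + 5 ) * ( z + 5 ) ) >= 9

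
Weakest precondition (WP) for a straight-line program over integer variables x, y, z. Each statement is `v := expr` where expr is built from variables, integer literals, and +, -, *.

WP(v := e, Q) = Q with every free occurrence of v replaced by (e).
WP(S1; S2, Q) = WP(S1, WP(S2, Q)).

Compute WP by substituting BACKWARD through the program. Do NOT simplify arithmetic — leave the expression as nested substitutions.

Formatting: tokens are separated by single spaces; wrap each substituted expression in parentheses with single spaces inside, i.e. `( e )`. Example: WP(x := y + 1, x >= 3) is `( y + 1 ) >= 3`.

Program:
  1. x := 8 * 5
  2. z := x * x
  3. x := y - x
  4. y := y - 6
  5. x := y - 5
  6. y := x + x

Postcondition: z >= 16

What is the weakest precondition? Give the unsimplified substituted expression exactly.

Answer: ( ( 8 * 5 ) * ( 8 * 5 ) ) >= 16

Derivation:
post: z >= 16
stmt 6: y := x + x  -- replace 0 occurrence(s) of y with (x + x)
  => z >= 16
stmt 5: x := y - 5  -- replace 0 occurrence(s) of x with (y - 5)
  => z >= 16
stmt 4: y := y - 6  -- replace 0 occurrence(s) of y with (y - 6)
  => z >= 16
stmt 3: x := y - x  -- replace 0 occurrence(s) of x with (y - x)
  => z >= 16
stmt 2: z := x * x  -- replace 1 occurrence(s) of z with (x * x)
  => ( x * x ) >= 16
stmt 1: x := 8 * 5  -- replace 2 occurrence(s) of x with (8 * 5)
  => ( ( 8 * 5 ) * ( 8 * 5 ) ) >= 16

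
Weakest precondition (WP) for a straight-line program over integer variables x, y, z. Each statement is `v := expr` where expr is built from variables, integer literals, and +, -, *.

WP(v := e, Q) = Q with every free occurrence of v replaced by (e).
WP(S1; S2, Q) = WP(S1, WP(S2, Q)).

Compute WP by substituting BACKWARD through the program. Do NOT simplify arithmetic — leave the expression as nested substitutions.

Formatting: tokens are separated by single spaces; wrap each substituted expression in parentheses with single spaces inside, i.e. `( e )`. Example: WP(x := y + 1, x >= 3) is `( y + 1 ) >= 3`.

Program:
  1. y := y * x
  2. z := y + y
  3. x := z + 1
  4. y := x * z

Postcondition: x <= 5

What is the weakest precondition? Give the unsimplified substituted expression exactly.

post: x <= 5
stmt 4: y := x * z  -- replace 0 occurrence(s) of y with (x * z)
  => x <= 5
stmt 3: x := z + 1  -- replace 1 occurrence(s) of x with (z + 1)
  => ( z + 1 ) <= 5
stmt 2: z := y + y  -- replace 1 occurrence(s) of z with (y + y)
  => ( ( y + y ) + 1 ) <= 5
stmt 1: y := y * x  -- replace 2 occurrence(s) of y with (y * x)
  => ( ( ( y * x ) + ( y * x ) ) + 1 ) <= 5

Answer: ( ( ( y * x ) + ( y * x ) ) + 1 ) <= 5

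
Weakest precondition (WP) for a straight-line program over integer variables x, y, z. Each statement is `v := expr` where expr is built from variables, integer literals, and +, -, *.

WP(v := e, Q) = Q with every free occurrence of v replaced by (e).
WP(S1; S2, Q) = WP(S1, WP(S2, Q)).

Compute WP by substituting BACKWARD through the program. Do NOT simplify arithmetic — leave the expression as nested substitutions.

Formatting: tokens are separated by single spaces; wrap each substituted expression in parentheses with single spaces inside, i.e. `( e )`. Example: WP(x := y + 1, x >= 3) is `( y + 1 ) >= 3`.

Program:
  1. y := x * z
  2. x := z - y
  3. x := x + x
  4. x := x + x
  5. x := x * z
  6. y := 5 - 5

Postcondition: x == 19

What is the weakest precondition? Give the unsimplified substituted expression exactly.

Answer: ( ( ( ( z - ( x * z ) ) + ( z - ( x * z ) ) ) + ( ( z - ( x * z ) ) + ( z - ( x * z ) ) ) ) * z ) == 19

Derivation:
post: x == 19
stmt 6: y := 5 - 5  -- replace 0 occurrence(s) of y with (5 - 5)
  => x == 19
stmt 5: x := x * z  -- replace 1 occurrence(s) of x with (x * z)
  => ( x * z ) == 19
stmt 4: x := x + x  -- replace 1 occurrence(s) of x with (x + x)
  => ( ( x + x ) * z ) == 19
stmt 3: x := x + x  -- replace 2 occurrence(s) of x with (x + x)
  => ( ( ( x + x ) + ( x + x ) ) * z ) == 19
stmt 2: x := z - y  -- replace 4 occurrence(s) of x with (z - y)
  => ( ( ( ( z - y ) + ( z - y ) ) + ( ( z - y ) + ( z - y ) ) ) * z ) == 19
stmt 1: y := x * z  -- replace 4 occurrence(s) of y with (x * z)
  => ( ( ( ( z - ( x * z ) ) + ( z - ( x * z ) ) ) + ( ( z - ( x * z ) ) + ( z - ( x * z ) ) ) ) * z ) == 19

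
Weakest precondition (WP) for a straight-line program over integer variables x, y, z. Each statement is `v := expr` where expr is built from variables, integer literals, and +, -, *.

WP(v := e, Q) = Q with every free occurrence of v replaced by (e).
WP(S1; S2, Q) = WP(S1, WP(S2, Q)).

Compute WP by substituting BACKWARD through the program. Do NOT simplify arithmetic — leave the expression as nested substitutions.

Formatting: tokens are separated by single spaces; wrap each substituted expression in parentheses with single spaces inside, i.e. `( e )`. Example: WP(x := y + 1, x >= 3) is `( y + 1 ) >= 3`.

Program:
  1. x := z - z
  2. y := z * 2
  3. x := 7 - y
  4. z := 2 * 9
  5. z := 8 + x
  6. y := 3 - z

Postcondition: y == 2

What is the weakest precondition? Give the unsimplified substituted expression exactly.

post: y == 2
stmt 6: y := 3 - z  -- replace 1 occurrence(s) of y with (3 - z)
  => ( 3 - z ) == 2
stmt 5: z := 8 + x  -- replace 1 occurrence(s) of z with (8 + x)
  => ( 3 - ( 8 + x ) ) == 2
stmt 4: z := 2 * 9  -- replace 0 occurrence(s) of z with (2 * 9)
  => ( 3 - ( 8 + x ) ) == 2
stmt 3: x := 7 - y  -- replace 1 occurrence(s) of x with (7 - y)
  => ( 3 - ( 8 + ( 7 - y ) ) ) == 2
stmt 2: y := z * 2  -- replace 1 occurrence(s) of y with (z * 2)
  => ( 3 - ( 8 + ( 7 - ( z * 2 ) ) ) ) == 2
stmt 1: x := z - z  -- replace 0 occurrence(s) of x with (z - z)
  => ( 3 - ( 8 + ( 7 - ( z * 2 ) ) ) ) == 2

Answer: ( 3 - ( 8 + ( 7 - ( z * 2 ) ) ) ) == 2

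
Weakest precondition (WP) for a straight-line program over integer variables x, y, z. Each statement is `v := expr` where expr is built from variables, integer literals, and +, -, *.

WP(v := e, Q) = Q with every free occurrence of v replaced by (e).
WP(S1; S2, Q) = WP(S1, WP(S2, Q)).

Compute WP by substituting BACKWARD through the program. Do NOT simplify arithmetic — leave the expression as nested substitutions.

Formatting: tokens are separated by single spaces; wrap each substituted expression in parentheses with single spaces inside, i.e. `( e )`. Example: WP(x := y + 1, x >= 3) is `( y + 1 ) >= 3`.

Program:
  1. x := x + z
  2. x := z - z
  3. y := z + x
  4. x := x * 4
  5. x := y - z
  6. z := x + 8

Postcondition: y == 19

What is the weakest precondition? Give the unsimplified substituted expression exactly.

post: y == 19
stmt 6: z := x + 8  -- replace 0 occurrence(s) of z with (x + 8)
  => y == 19
stmt 5: x := y - z  -- replace 0 occurrence(s) of x with (y - z)
  => y == 19
stmt 4: x := x * 4  -- replace 0 occurrence(s) of x with (x * 4)
  => y == 19
stmt 3: y := z + x  -- replace 1 occurrence(s) of y with (z + x)
  => ( z + x ) == 19
stmt 2: x := z - z  -- replace 1 occurrence(s) of x with (z - z)
  => ( z + ( z - z ) ) == 19
stmt 1: x := x + z  -- replace 0 occurrence(s) of x with (x + z)
  => ( z + ( z - z ) ) == 19

Answer: ( z + ( z - z ) ) == 19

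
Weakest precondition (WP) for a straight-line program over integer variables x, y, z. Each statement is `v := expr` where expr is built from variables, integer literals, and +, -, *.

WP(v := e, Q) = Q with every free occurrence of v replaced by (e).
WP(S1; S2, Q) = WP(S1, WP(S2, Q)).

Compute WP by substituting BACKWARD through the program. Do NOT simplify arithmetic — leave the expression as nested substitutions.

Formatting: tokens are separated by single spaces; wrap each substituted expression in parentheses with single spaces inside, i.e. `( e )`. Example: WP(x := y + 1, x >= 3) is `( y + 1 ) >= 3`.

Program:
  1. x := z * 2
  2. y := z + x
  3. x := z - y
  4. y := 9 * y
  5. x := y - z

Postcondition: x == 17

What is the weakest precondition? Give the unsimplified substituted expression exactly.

post: x == 17
stmt 5: x := y - z  -- replace 1 occurrence(s) of x with (y - z)
  => ( y - z ) == 17
stmt 4: y := 9 * y  -- replace 1 occurrence(s) of y with (9 * y)
  => ( ( 9 * y ) - z ) == 17
stmt 3: x := z - y  -- replace 0 occurrence(s) of x with (z - y)
  => ( ( 9 * y ) - z ) == 17
stmt 2: y := z + x  -- replace 1 occurrence(s) of y with (z + x)
  => ( ( 9 * ( z + x ) ) - z ) == 17
stmt 1: x := z * 2  -- replace 1 occurrence(s) of x with (z * 2)
  => ( ( 9 * ( z + ( z * 2 ) ) ) - z ) == 17

Answer: ( ( 9 * ( z + ( z * 2 ) ) ) - z ) == 17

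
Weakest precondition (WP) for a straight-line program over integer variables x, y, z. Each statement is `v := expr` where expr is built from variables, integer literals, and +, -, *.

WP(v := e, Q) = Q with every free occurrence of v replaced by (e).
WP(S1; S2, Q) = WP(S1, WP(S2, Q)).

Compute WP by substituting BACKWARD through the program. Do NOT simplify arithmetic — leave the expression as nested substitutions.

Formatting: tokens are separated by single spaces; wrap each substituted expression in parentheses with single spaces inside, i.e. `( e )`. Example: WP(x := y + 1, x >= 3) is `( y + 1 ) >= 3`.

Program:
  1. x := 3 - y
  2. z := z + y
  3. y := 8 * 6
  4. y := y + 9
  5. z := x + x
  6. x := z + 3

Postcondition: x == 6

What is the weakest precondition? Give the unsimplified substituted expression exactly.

post: x == 6
stmt 6: x := z + 3  -- replace 1 occurrence(s) of x with (z + 3)
  => ( z + 3 ) == 6
stmt 5: z := x + x  -- replace 1 occurrence(s) of z with (x + x)
  => ( ( x + x ) + 3 ) == 6
stmt 4: y := y + 9  -- replace 0 occurrence(s) of y with (y + 9)
  => ( ( x + x ) + 3 ) == 6
stmt 3: y := 8 * 6  -- replace 0 occurrence(s) of y with (8 * 6)
  => ( ( x + x ) + 3 ) == 6
stmt 2: z := z + y  -- replace 0 occurrence(s) of z with (z + y)
  => ( ( x + x ) + 3 ) == 6
stmt 1: x := 3 - y  -- replace 2 occurrence(s) of x with (3 - y)
  => ( ( ( 3 - y ) + ( 3 - y ) ) + 3 ) == 6

Answer: ( ( ( 3 - y ) + ( 3 - y ) ) + 3 ) == 6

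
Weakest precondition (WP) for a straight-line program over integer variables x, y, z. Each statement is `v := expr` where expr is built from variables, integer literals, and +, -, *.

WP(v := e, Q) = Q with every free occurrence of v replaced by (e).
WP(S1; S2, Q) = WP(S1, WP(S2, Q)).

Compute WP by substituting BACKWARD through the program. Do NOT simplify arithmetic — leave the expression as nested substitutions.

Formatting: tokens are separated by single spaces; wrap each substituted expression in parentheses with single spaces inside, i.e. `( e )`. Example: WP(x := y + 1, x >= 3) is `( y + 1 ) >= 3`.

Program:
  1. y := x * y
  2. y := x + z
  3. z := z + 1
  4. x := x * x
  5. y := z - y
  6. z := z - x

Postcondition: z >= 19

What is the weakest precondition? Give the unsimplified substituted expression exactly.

post: z >= 19
stmt 6: z := z - x  -- replace 1 occurrence(s) of z with (z - x)
  => ( z - x ) >= 19
stmt 5: y := z - y  -- replace 0 occurrence(s) of y with (z - y)
  => ( z - x ) >= 19
stmt 4: x := x * x  -- replace 1 occurrence(s) of x with (x * x)
  => ( z - ( x * x ) ) >= 19
stmt 3: z := z + 1  -- replace 1 occurrence(s) of z with (z + 1)
  => ( ( z + 1 ) - ( x * x ) ) >= 19
stmt 2: y := x + z  -- replace 0 occurrence(s) of y with (x + z)
  => ( ( z + 1 ) - ( x * x ) ) >= 19
stmt 1: y := x * y  -- replace 0 occurrence(s) of y with (x * y)
  => ( ( z + 1 ) - ( x * x ) ) >= 19

Answer: ( ( z + 1 ) - ( x * x ) ) >= 19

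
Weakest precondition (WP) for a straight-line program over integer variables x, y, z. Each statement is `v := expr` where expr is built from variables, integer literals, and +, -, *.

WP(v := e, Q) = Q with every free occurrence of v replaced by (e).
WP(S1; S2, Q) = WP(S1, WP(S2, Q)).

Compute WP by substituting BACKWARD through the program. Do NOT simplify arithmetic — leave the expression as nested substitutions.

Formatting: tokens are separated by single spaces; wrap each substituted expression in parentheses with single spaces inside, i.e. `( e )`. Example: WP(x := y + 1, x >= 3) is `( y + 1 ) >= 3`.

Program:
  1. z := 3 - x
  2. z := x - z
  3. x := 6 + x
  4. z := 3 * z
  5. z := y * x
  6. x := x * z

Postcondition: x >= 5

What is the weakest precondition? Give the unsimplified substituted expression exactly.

Answer: ( ( 6 + x ) * ( y * ( 6 + x ) ) ) >= 5

Derivation:
post: x >= 5
stmt 6: x := x * z  -- replace 1 occurrence(s) of x with (x * z)
  => ( x * z ) >= 5
stmt 5: z := y * x  -- replace 1 occurrence(s) of z with (y * x)
  => ( x * ( y * x ) ) >= 5
stmt 4: z := 3 * z  -- replace 0 occurrence(s) of z with (3 * z)
  => ( x * ( y * x ) ) >= 5
stmt 3: x := 6 + x  -- replace 2 occurrence(s) of x with (6 + x)
  => ( ( 6 + x ) * ( y * ( 6 + x ) ) ) >= 5
stmt 2: z := x - z  -- replace 0 occurrence(s) of z with (x - z)
  => ( ( 6 + x ) * ( y * ( 6 + x ) ) ) >= 5
stmt 1: z := 3 - x  -- replace 0 occurrence(s) of z with (3 - x)
  => ( ( 6 + x ) * ( y * ( 6 + x ) ) ) >= 5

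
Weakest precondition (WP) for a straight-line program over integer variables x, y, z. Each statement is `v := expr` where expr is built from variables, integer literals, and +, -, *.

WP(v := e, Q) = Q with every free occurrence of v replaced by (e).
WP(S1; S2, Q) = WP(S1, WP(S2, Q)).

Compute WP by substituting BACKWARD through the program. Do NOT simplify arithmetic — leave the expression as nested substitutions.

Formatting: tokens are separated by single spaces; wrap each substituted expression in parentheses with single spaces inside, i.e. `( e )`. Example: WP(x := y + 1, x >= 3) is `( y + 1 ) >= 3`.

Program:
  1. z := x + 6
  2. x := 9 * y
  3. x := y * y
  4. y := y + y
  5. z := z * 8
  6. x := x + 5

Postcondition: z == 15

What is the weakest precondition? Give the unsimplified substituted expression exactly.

Answer: ( ( x + 6 ) * 8 ) == 15

Derivation:
post: z == 15
stmt 6: x := x + 5  -- replace 0 occurrence(s) of x with (x + 5)
  => z == 15
stmt 5: z := z * 8  -- replace 1 occurrence(s) of z with (z * 8)
  => ( z * 8 ) == 15
stmt 4: y := y + y  -- replace 0 occurrence(s) of y with (y + y)
  => ( z * 8 ) == 15
stmt 3: x := y * y  -- replace 0 occurrence(s) of x with (y * y)
  => ( z * 8 ) == 15
stmt 2: x := 9 * y  -- replace 0 occurrence(s) of x with (9 * y)
  => ( z * 8 ) == 15
stmt 1: z := x + 6  -- replace 1 occurrence(s) of z with (x + 6)
  => ( ( x + 6 ) * 8 ) == 15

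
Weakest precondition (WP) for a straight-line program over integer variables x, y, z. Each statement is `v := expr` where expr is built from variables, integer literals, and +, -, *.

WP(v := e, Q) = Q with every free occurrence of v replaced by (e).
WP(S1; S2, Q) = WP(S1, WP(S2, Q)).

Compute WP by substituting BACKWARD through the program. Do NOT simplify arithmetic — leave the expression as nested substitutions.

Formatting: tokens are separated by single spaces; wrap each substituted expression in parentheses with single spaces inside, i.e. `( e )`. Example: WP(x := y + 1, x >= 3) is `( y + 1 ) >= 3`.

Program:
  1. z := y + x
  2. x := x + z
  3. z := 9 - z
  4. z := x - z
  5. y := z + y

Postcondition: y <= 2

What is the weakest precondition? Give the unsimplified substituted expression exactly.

Answer: ( ( ( x + ( y + x ) ) - ( 9 - ( y + x ) ) ) + y ) <= 2

Derivation:
post: y <= 2
stmt 5: y := z + y  -- replace 1 occurrence(s) of y with (z + y)
  => ( z + y ) <= 2
stmt 4: z := x - z  -- replace 1 occurrence(s) of z with (x - z)
  => ( ( x - z ) + y ) <= 2
stmt 3: z := 9 - z  -- replace 1 occurrence(s) of z with (9 - z)
  => ( ( x - ( 9 - z ) ) + y ) <= 2
stmt 2: x := x + z  -- replace 1 occurrence(s) of x with (x + z)
  => ( ( ( x + z ) - ( 9 - z ) ) + y ) <= 2
stmt 1: z := y + x  -- replace 2 occurrence(s) of z with (y + x)
  => ( ( ( x + ( y + x ) ) - ( 9 - ( y + x ) ) ) + y ) <= 2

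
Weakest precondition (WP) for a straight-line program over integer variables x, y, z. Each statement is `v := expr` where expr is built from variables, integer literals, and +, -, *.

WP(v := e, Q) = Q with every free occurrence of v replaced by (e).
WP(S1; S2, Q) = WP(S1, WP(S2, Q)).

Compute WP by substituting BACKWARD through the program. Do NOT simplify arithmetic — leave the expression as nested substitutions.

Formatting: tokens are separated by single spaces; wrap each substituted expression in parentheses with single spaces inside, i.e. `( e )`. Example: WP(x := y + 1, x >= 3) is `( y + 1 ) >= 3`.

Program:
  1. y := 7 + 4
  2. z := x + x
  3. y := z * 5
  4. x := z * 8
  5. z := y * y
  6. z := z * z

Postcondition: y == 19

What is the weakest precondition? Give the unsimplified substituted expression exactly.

Answer: ( ( x + x ) * 5 ) == 19

Derivation:
post: y == 19
stmt 6: z := z * z  -- replace 0 occurrence(s) of z with (z * z)
  => y == 19
stmt 5: z := y * y  -- replace 0 occurrence(s) of z with (y * y)
  => y == 19
stmt 4: x := z * 8  -- replace 0 occurrence(s) of x with (z * 8)
  => y == 19
stmt 3: y := z * 5  -- replace 1 occurrence(s) of y with (z * 5)
  => ( z * 5 ) == 19
stmt 2: z := x + x  -- replace 1 occurrence(s) of z with (x + x)
  => ( ( x + x ) * 5 ) == 19
stmt 1: y := 7 + 4  -- replace 0 occurrence(s) of y with (7 + 4)
  => ( ( x + x ) * 5 ) == 19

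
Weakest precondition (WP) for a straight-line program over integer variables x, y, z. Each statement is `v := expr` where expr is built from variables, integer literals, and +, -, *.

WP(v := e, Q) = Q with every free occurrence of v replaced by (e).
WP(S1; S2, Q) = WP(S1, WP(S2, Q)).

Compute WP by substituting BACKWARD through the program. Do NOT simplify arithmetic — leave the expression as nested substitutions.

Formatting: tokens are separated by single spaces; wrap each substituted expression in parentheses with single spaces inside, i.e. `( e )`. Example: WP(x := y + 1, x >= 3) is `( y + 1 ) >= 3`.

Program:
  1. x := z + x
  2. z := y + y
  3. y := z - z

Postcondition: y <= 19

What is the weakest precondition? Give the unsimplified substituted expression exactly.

post: y <= 19
stmt 3: y := z - z  -- replace 1 occurrence(s) of y with (z - z)
  => ( z - z ) <= 19
stmt 2: z := y + y  -- replace 2 occurrence(s) of z with (y + y)
  => ( ( y + y ) - ( y + y ) ) <= 19
stmt 1: x := z + x  -- replace 0 occurrence(s) of x with (z + x)
  => ( ( y + y ) - ( y + y ) ) <= 19

Answer: ( ( y + y ) - ( y + y ) ) <= 19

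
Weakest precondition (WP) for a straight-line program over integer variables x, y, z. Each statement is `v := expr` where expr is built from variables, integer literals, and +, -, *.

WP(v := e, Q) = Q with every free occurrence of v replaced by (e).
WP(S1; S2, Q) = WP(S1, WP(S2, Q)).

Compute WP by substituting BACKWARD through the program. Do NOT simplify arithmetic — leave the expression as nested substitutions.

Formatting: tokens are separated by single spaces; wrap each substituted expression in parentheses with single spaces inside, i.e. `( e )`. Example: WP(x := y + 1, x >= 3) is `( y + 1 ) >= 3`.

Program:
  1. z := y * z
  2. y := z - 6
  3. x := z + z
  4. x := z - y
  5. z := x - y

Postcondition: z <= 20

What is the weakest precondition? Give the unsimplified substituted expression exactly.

Answer: ( ( ( y * z ) - ( ( y * z ) - 6 ) ) - ( ( y * z ) - 6 ) ) <= 20

Derivation:
post: z <= 20
stmt 5: z := x - y  -- replace 1 occurrence(s) of z with (x - y)
  => ( x - y ) <= 20
stmt 4: x := z - y  -- replace 1 occurrence(s) of x with (z - y)
  => ( ( z - y ) - y ) <= 20
stmt 3: x := z + z  -- replace 0 occurrence(s) of x with (z + z)
  => ( ( z - y ) - y ) <= 20
stmt 2: y := z - 6  -- replace 2 occurrence(s) of y with (z - 6)
  => ( ( z - ( z - 6 ) ) - ( z - 6 ) ) <= 20
stmt 1: z := y * z  -- replace 3 occurrence(s) of z with (y * z)
  => ( ( ( y * z ) - ( ( y * z ) - 6 ) ) - ( ( y * z ) - 6 ) ) <= 20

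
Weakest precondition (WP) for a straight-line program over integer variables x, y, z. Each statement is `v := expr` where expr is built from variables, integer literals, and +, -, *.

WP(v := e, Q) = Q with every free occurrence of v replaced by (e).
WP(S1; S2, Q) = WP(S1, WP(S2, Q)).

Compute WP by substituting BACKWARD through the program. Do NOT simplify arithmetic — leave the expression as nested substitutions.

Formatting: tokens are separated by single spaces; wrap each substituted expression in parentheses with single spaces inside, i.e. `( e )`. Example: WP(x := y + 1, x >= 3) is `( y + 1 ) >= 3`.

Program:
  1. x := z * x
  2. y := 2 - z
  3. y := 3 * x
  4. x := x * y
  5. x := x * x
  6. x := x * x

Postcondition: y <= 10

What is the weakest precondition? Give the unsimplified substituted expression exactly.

Answer: ( 3 * ( z * x ) ) <= 10

Derivation:
post: y <= 10
stmt 6: x := x * x  -- replace 0 occurrence(s) of x with (x * x)
  => y <= 10
stmt 5: x := x * x  -- replace 0 occurrence(s) of x with (x * x)
  => y <= 10
stmt 4: x := x * y  -- replace 0 occurrence(s) of x with (x * y)
  => y <= 10
stmt 3: y := 3 * x  -- replace 1 occurrence(s) of y with (3 * x)
  => ( 3 * x ) <= 10
stmt 2: y := 2 - z  -- replace 0 occurrence(s) of y with (2 - z)
  => ( 3 * x ) <= 10
stmt 1: x := z * x  -- replace 1 occurrence(s) of x with (z * x)
  => ( 3 * ( z * x ) ) <= 10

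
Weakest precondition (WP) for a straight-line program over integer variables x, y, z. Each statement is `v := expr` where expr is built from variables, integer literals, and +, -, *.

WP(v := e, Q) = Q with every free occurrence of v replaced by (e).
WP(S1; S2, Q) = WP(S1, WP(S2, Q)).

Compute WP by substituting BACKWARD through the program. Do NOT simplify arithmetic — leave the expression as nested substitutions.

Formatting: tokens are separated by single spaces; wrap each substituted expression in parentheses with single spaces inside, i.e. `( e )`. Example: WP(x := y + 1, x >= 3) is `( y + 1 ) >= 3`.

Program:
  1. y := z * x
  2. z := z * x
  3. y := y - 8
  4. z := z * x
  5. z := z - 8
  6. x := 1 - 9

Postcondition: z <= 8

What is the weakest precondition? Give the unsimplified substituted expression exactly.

Answer: ( ( ( z * x ) * x ) - 8 ) <= 8

Derivation:
post: z <= 8
stmt 6: x := 1 - 9  -- replace 0 occurrence(s) of x with (1 - 9)
  => z <= 8
stmt 5: z := z - 8  -- replace 1 occurrence(s) of z with (z - 8)
  => ( z - 8 ) <= 8
stmt 4: z := z * x  -- replace 1 occurrence(s) of z with (z * x)
  => ( ( z * x ) - 8 ) <= 8
stmt 3: y := y - 8  -- replace 0 occurrence(s) of y with (y - 8)
  => ( ( z * x ) - 8 ) <= 8
stmt 2: z := z * x  -- replace 1 occurrence(s) of z with (z * x)
  => ( ( ( z * x ) * x ) - 8 ) <= 8
stmt 1: y := z * x  -- replace 0 occurrence(s) of y with (z * x)
  => ( ( ( z * x ) * x ) - 8 ) <= 8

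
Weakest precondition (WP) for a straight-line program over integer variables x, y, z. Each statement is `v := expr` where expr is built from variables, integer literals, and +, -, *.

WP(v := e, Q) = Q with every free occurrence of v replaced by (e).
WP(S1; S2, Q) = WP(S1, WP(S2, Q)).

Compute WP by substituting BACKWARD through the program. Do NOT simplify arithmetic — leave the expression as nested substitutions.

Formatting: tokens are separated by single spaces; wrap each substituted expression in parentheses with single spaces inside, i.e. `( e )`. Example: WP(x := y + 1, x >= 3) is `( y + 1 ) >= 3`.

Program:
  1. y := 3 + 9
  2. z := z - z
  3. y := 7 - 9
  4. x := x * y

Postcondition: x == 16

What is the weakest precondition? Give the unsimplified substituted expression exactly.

post: x == 16
stmt 4: x := x * y  -- replace 1 occurrence(s) of x with (x * y)
  => ( x * y ) == 16
stmt 3: y := 7 - 9  -- replace 1 occurrence(s) of y with (7 - 9)
  => ( x * ( 7 - 9 ) ) == 16
stmt 2: z := z - z  -- replace 0 occurrence(s) of z with (z - z)
  => ( x * ( 7 - 9 ) ) == 16
stmt 1: y := 3 + 9  -- replace 0 occurrence(s) of y with (3 + 9)
  => ( x * ( 7 - 9 ) ) == 16

Answer: ( x * ( 7 - 9 ) ) == 16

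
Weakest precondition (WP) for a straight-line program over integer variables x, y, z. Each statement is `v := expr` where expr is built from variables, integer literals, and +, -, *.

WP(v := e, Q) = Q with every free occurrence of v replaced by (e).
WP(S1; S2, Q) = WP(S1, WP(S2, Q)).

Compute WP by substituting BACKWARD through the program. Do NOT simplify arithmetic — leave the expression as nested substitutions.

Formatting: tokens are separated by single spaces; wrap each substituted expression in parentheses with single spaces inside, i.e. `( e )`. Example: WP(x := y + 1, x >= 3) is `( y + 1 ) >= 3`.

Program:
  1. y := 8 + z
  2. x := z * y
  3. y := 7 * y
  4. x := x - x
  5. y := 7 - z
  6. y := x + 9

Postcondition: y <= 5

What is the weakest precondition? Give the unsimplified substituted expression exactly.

Answer: ( ( ( z * ( 8 + z ) ) - ( z * ( 8 + z ) ) ) + 9 ) <= 5

Derivation:
post: y <= 5
stmt 6: y := x + 9  -- replace 1 occurrence(s) of y with (x + 9)
  => ( x + 9 ) <= 5
stmt 5: y := 7 - z  -- replace 0 occurrence(s) of y with (7 - z)
  => ( x + 9 ) <= 5
stmt 4: x := x - x  -- replace 1 occurrence(s) of x with (x - x)
  => ( ( x - x ) + 9 ) <= 5
stmt 3: y := 7 * y  -- replace 0 occurrence(s) of y with (7 * y)
  => ( ( x - x ) + 9 ) <= 5
stmt 2: x := z * y  -- replace 2 occurrence(s) of x with (z * y)
  => ( ( ( z * y ) - ( z * y ) ) + 9 ) <= 5
stmt 1: y := 8 + z  -- replace 2 occurrence(s) of y with (8 + z)
  => ( ( ( z * ( 8 + z ) ) - ( z * ( 8 + z ) ) ) + 9 ) <= 5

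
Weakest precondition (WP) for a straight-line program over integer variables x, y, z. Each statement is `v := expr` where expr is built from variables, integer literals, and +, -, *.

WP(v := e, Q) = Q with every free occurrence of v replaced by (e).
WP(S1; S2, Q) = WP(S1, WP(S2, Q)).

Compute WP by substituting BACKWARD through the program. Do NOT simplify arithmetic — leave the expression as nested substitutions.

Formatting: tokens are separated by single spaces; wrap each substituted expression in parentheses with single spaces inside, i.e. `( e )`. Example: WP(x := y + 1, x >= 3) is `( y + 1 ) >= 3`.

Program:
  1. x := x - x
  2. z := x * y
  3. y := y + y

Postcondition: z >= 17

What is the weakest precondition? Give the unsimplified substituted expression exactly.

Answer: ( ( x - x ) * y ) >= 17

Derivation:
post: z >= 17
stmt 3: y := y + y  -- replace 0 occurrence(s) of y with (y + y)
  => z >= 17
stmt 2: z := x * y  -- replace 1 occurrence(s) of z with (x * y)
  => ( x * y ) >= 17
stmt 1: x := x - x  -- replace 1 occurrence(s) of x with (x - x)
  => ( ( x - x ) * y ) >= 17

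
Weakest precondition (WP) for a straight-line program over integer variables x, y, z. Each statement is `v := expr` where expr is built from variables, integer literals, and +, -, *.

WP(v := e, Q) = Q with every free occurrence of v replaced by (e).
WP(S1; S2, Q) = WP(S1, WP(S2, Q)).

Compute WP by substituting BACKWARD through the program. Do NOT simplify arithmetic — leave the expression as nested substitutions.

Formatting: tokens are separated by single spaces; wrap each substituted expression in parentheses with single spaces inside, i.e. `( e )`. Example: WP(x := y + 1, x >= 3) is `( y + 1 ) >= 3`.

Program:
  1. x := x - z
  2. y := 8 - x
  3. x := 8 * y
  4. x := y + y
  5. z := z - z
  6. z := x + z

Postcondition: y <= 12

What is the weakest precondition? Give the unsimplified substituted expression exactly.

Answer: ( 8 - ( x - z ) ) <= 12

Derivation:
post: y <= 12
stmt 6: z := x + z  -- replace 0 occurrence(s) of z with (x + z)
  => y <= 12
stmt 5: z := z - z  -- replace 0 occurrence(s) of z with (z - z)
  => y <= 12
stmt 4: x := y + y  -- replace 0 occurrence(s) of x with (y + y)
  => y <= 12
stmt 3: x := 8 * y  -- replace 0 occurrence(s) of x with (8 * y)
  => y <= 12
stmt 2: y := 8 - x  -- replace 1 occurrence(s) of y with (8 - x)
  => ( 8 - x ) <= 12
stmt 1: x := x - z  -- replace 1 occurrence(s) of x with (x - z)
  => ( 8 - ( x - z ) ) <= 12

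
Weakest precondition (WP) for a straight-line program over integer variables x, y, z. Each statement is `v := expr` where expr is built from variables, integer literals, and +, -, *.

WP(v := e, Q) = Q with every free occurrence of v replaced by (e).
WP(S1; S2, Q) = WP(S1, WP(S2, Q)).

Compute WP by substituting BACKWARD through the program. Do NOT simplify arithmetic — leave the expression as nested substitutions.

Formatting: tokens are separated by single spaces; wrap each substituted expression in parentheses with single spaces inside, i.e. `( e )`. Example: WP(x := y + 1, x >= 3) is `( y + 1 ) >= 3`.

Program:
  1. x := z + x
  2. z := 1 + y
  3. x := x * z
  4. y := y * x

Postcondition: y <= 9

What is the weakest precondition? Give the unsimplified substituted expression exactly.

Answer: ( y * ( ( z + x ) * ( 1 + y ) ) ) <= 9

Derivation:
post: y <= 9
stmt 4: y := y * x  -- replace 1 occurrence(s) of y with (y * x)
  => ( y * x ) <= 9
stmt 3: x := x * z  -- replace 1 occurrence(s) of x with (x * z)
  => ( y * ( x * z ) ) <= 9
stmt 2: z := 1 + y  -- replace 1 occurrence(s) of z with (1 + y)
  => ( y * ( x * ( 1 + y ) ) ) <= 9
stmt 1: x := z + x  -- replace 1 occurrence(s) of x with (z + x)
  => ( y * ( ( z + x ) * ( 1 + y ) ) ) <= 9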